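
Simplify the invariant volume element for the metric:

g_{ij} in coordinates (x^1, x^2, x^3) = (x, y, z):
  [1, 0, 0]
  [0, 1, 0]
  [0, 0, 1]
det(g) = 1
√|det(g)| = 1
Volume element: dV = 1 dx dy dz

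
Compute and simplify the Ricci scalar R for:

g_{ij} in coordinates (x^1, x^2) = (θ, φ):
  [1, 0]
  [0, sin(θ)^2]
Non-zero Christoffel symbols (Γ^k_{ij} = Γ^k_{ji}):
Γ^θ_{φ φ} = -sin(2*θ)/2
Γ^φ_{θ φ} = 1/tan(θ)
Ricci tensor (R_{ij} = R^k_{ikj}): R_{θθ} = 1, R_{θφ} = 0, R_{φφ} = sin(θ)^2
Inverse metric: g^{θθ} = 1, g^{φφ} = 1/sin(θ)^2
R = g^{ij} R_{ij} = (1)(1) + (1/sin(θ)^2)(sin(θ)^2) = 2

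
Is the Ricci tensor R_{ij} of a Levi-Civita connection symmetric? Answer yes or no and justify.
R_{ij} = R^k_{ikj}; the pair symmetry R_{kilj} = R_{ljki} gives R_{ij} = R_{ji}.
Yes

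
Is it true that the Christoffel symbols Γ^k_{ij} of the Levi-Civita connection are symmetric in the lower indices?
The Levi-Civita connection is torsion-free, which is exactly Γ^k_{ij} = Γ^k_{ji}.
Yes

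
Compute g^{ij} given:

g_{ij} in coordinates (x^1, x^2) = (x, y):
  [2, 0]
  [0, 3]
The metric is diagonal, so g^{ij} is diagonal with entries 1/g_{ii}: diag(1/2, 1/3).
g^{ij}:
  [1/2, 0]
  [0, 1/3]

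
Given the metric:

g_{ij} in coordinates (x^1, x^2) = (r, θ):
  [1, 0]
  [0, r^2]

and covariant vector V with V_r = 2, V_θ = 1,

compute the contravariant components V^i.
Inverse metric (diagonal): g^{rr} = 1, g^{θθ} = 1/r^2
V^i = g^{ij} V_j:
V^r = (1)(2) + (0)(1) = 2
V^θ = (0)(2) + (1/r^2)(1) = 1/r^2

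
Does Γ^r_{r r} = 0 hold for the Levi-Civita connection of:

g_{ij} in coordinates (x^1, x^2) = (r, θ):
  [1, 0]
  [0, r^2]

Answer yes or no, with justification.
Γ^r_{r r} = (1/2) g^{rr} (∂_r g_{rr} + ∂_r g_{rr} - ∂_r g_{rr}) = (1/2)(1)((0) + (0) - (0)) = 0
This equals the proposed value 0.
Yes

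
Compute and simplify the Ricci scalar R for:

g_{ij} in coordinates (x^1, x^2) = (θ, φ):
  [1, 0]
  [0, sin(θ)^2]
Non-zero Christoffel symbols (Γ^k_{ij} = Γ^k_{ji}):
Γ^θ_{φ φ} = -sin(2*θ)/2
Γ^φ_{θ φ} = 1/tan(θ)
Ricci tensor (R_{ij} = R^k_{ikj}): R_{θθ} = 1, R_{θφ} = 0, R_{φφ} = sin(θ)^2
Inverse metric: g^{θθ} = 1, g^{φφ} = 1/sin(θ)^2
R = g^{ij} R_{ij} = (1)(1) + (1/sin(θ)^2)(sin(θ)^2) = 2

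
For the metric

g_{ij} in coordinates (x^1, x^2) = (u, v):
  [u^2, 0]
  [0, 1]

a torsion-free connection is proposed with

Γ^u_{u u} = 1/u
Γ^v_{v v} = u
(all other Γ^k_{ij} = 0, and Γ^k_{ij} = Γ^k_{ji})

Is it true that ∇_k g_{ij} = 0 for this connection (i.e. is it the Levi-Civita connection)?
Using ∇_k g_{ij} = ∂_k g_{ij} - Γ^m_{ki} g_{mj} - Γ^m_{kj} g_{im}:
∇_v g_{vv} = (0) - (u) - (u) = -2*u ≠ 0
So the connection is not metric compatible (it is not the Levi-Civita connection).
No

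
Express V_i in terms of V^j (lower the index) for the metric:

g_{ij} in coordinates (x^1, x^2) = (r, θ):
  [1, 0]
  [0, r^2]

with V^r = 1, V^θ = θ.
V_i = g_{ij} V^j:
V_r = (1)(1) + (0)(θ) = 1
V_θ = (0)(1) + (r^2)(θ) = r^2*θ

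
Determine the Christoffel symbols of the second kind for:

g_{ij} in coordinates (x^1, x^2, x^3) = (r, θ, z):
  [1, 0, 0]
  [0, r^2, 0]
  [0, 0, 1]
Using Γ^k_{ij} = (1/2) g^{km} (∂_i g_{mj} + ∂_j g_{mi} - ∂_m g_{ij}); the metric is diagonal, so only the m = k term contributes.
Non-zero symbols (using the symmetry Γ^k_{ij} = Γ^k_{ji}):
Γ^r_{θ θ} = (1/2) g^{rr} (∂_θ g_{rθ} + ∂_θ g_{rθ} - ∂_r g_{θθ}) = (1/2)(1)((0) + (0) - (2*r)) = -r
Γ^θ_{r θ} = (1/2) g^{θθ} (∂_r g_{θθ} + ∂_θ g_{θr} - ∂_θ g_{rθ}) = (1/2)(1/r^2)((2*r) + (0) - (0)) = 1/r
All other Christoffel symbols are zero.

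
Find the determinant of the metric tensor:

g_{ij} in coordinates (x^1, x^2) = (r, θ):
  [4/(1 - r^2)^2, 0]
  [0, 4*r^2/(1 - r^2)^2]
For a 2×2 metric: det(g) = g_{11}·g_{22} - g_{12}·g_{21}
= (4/(1 - r^2)^2)·(4*r^2/(1 - r^2)^2) - (0)·(0)
= 16*r^2/(1 - r^2)^4 - 0
det(g) = 16*r^2/(1 - r^2)^4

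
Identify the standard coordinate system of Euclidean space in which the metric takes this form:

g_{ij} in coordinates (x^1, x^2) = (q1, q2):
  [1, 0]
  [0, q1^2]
The line element ds^2 = dq1^2 + q1^2 dq2^2 is dr^2 + r^2 dθ^2 with q1 = r, q2 = θ.
polar coordinates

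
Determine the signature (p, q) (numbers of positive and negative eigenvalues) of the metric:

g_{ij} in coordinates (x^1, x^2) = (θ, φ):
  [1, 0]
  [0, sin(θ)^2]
The metric is diagonal, so its eigenvalues are the diagonal entries: 1, sin(θ)^2 (at a generic point, where coordinate-dependent entries are positive).
2 positive, 0 negative.
(2, 0) - Riemannian (positive definite)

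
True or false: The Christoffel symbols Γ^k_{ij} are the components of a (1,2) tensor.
Under a change of coordinates Γ picks up an inhomogeneous term ∂²x/∂x'∂x'; e.g. Γ = 0 in Cartesian coordinates but Γ^r_{θθ} = -r in polar coordinates on the same flat plane.
False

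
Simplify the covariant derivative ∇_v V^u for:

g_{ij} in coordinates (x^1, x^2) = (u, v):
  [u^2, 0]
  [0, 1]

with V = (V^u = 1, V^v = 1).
Non-zero Christoffel symbols:
Γ^u_{u u} = 1/u
∇_v V^u = ∂_v V^u + Γ^u_{v j} V^j
  = (0) + (0)(1) + (0)(1)
  = 0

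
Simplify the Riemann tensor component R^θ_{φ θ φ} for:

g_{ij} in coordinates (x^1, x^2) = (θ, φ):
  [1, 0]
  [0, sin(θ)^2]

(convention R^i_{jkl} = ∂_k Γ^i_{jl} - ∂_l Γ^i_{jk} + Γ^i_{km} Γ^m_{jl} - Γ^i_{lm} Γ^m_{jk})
Non-zero Christoffel symbols (Γ^k_{ij} = Γ^k_{ji}):
Γ^θ_{φ φ} = -sin(2*θ)/2
Γ^φ_{θ φ} = 1/tan(θ)
R^θ_{φ θ φ} = ∂_θ Γ^θ_{φ φ} - ∂_φ Γ^θ_{φ θ} + Γ^θ_{θ m} Γ^m_{φ φ} - Γ^θ_{φ m} Γ^m_{φ θ}
  = (-cos(2*θ)) - (0) + (0) - (-cos(θ)^2) = sin(θ)^2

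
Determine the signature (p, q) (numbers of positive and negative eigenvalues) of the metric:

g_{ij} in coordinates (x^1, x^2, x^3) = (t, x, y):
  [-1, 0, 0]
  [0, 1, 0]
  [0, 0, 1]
The metric is diagonal, so its eigenvalues are the diagonal entries: -1, 1, 1 (at a generic point, where coordinate-dependent entries are positive).
2 positive, 1 negative.
(2, 1) - Lorentzian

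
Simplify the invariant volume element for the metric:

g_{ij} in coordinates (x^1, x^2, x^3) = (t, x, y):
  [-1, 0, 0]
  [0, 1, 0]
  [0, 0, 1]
det(g) = -1
√|det(g)| = 1
Volume element: dV = 1 dt dx dy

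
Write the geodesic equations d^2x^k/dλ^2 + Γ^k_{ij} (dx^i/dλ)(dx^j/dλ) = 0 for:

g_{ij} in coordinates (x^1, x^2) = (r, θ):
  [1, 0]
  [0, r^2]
Geodesic equation: d^2x^k/dλ^2 + Γ^k_{ij} (dx^i/dλ)(dx^j/dλ) = 0.
Non-zero Christoffel symbols:
Γ^r_{θ θ} = -r
Γ^θ_{r θ} = 1/r
Substituting (the symmetric pair Γ^k_{ij}, Γ^k_{ji} combines into a factor 2):
d^2r/dλ^2 - r (dθ/dλ)^2 = 0
d^2θ/dλ^2 + (2/r) (dr/dλ)(dθ/dλ) = 0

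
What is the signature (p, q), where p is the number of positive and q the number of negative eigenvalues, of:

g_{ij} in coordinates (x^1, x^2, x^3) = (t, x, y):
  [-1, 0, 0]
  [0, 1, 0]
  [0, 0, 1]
The metric is diagonal, so its eigenvalues are the diagonal entries: -1, 1, 1 (at a generic point, where coordinate-dependent entries are positive).
2 positive, 1 negative.
(2, 1) - Lorentzian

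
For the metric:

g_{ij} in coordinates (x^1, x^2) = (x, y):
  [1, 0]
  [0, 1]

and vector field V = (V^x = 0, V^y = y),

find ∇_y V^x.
All Christoffel symbols are zero.
∇_y V^x = ∂_y V^x + Γ^x_{y j} V^j
  = (0) + (0)(0) + (0)(y)
  = 0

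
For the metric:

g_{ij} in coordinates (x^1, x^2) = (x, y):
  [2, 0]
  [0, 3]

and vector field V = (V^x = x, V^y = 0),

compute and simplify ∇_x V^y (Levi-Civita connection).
All Christoffel symbols are zero.
∇_x V^y = ∂_x V^y + Γ^y_{x j} V^j
  = (0) + (0)(x) + (0)(0)
  = 0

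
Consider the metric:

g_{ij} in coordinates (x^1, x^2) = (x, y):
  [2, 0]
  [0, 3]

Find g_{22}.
With x^1 = x, x^2 = y, g_{22} = g_{yy} is the row-2, column-2 entry of the matrix.
g_{22} = 3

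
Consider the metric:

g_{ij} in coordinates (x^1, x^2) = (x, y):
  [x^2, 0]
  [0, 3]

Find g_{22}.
With x^1 = x, x^2 = y, g_{22} = g_{yy} is the row-2, column-2 entry of the matrix.
g_{22} = 3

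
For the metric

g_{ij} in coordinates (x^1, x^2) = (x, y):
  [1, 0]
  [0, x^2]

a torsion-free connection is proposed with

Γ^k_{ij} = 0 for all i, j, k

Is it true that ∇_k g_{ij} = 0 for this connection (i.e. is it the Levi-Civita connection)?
Using ∇_k g_{ij} = ∂_k g_{ij} - Γ^m_{ki} g_{mj} - Γ^m_{kj} g_{im}:
∇_x g_{yy} = (2*x) - (0) - (0) = 2*x ≠ 0
So the connection is not metric compatible (it is not the Levi-Civita connection).
No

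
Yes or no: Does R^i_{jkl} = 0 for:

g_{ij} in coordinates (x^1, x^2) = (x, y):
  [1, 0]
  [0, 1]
All metric components are constant, so every Christoffel symbol vanishes and R^i_{jkl} = 0.
Yes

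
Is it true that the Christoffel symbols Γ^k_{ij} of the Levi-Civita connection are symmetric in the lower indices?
The Levi-Civita connection is torsion-free, which is exactly Γ^k_{ij} = Γ^k_{ji}.
Yes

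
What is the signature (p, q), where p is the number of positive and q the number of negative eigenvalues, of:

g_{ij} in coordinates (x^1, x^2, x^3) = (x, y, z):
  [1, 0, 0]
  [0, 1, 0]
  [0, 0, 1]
The metric is diagonal, so its eigenvalues are the diagonal entries: 1, 1, 1 (at a generic point, where coordinate-dependent entries are positive).
3 positive, 0 negative.
(3, 0) - Riemannian (positive definite)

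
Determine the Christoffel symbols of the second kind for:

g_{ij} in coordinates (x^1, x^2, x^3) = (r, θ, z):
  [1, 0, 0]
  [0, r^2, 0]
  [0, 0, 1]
Using Γ^k_{ij} = (1/2) g^{km} (∂_i g_{mj} + ∂_j g_{mi} - ∂_m g_{ij}); the metric is diagonal, so only the m = k term contributes.
Non-zero symbols (using the symmetry Γ^k_{ij} = Γ^k_{ji}):
Γ^r_{θ θ} = (1/2) g^{rr} (∂_θ g_{rθ} + ∂_θ g_{rθ} - ∂_r g_{θθ}) = (1/2)(1)((0) + (0) - (2*r)) = -r
Γ^θ_{r θ} = (1/2) g^{θθ} (∂_r g_{θθ} + ∂_θ g_{θr} - ∂_θ g_{rθ}) = (1/2)(1/r^2)((2*r) + (0) - (0)) = 1/r
All other Christoffel symbols are zero.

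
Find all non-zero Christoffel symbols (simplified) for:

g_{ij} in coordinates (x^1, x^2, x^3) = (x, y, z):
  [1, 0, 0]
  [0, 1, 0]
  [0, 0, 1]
Using Γ^k_{ij} = (1/2) g^{km} (∂_i g_{mj} + ∂_j g_{mi} - ∂_m g_{ij}); the metric is diagonal, so only the m = k term contributes.
Every metric component is constant, so all ∂_m g_{ij} = 0 and every Christoffel symbol vanishes.
All Christoffel symbols are zero.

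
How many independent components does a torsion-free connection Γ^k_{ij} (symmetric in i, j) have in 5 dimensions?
Γ^k_{ij} has n choices for the upper index and n(n+1)/2 independent symmetric lower index pairs.
Total = 5 × 5×6/2 = 5 × 15 = 75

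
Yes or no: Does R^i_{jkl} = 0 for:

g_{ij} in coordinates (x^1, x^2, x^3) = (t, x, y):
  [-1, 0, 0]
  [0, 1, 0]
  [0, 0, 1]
All metric components are constant, so every Christoffel symbol vanishes and R^i_{jkl} = 0.
Yes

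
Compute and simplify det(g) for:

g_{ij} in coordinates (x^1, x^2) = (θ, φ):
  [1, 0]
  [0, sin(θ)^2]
For a 2×2 metric: det(g) = g_{11}·g_{22} - g_{12}·g_{21}
= (1)·(sin(θ)^2) - (0)·(0)
= sin(θ)^2 - 0
det(g) = sin(θ)^2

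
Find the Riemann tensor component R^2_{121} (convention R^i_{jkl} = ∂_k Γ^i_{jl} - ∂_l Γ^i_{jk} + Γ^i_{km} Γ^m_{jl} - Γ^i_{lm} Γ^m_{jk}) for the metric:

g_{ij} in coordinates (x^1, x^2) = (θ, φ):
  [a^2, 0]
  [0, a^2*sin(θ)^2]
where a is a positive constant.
Non-zero Christoffel symbols (Γ^k_{ij} = Γ^k_{ji}):
Γ^θ_{φ φ} = -sin(2*θ)/2
Γ^φ_{θ φ} = 1/tan(θ)
R^φ_{θ φ θ} = ∂_φ Γ^φ_{θ θ} - ∂_θ Γ^φ_{θ φ} + Γ^φ_{φ m} Γ^m_{θ θ} - Γ^φ_{θ m} Γ^m_{θ φ}
  = (0) - (-1/sin(θ)^2) + (0) - (1/tan(θ)^2) = 1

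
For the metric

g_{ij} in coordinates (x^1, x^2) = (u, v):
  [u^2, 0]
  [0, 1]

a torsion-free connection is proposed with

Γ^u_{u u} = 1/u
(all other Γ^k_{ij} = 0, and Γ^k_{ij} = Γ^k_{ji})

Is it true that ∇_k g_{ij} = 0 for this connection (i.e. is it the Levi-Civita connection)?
Using ∇_k g_{ij} = ∂_k g_{ij} - Γ^m_{ki} g_{mj} - Γ^m_{kj} g_{im}:
e.g. ∇_u g_{uu} = (2*u) - (u) - (u) = 0
Every component ∇_k g_{ij} vanishes: the connection is metric compatible.
Yes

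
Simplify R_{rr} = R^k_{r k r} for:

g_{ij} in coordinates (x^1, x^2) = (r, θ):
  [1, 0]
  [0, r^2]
Non-zero Christoffel symbols (Γ^k_{ij} = Γ^k_{ji}):
Γ^r_{θ θ} = -r
Γ^θ_{r θ} = 1/r
R^r_{r r r} = 0 (a repeated index in an antisymmetric pair)
R^θ_{r θ r} = ∂_θ Γ^θ_{r r} - ∂_r Γ^θ_{r θ} + Γ^θ_{θ m} Γ^m_{r r} - Γ^θ_{r m} Γ^m_{r θ}
  = (0) - (-1/r^2) + (0) - (1/r^2) = 0
R_{rr} = R^r_{r r r} + R^θ_{r θ r} = (0) + (0) = 0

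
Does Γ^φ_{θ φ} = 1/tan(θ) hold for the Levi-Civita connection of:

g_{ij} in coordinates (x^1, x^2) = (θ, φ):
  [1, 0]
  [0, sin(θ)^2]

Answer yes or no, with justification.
Γ^φ_{θ φ} = (1/2) g^{φφ} (∂_θ g_{φφ} + ∂_φ g_{φθ} - ∂_φ g_{θφ}) = (1/2)(1/sin(θ)^2)((sin(2*θ)) + (0) - (0)) = 1/tan(θ)
This equals the proposed value 1/tan(θ).
Yes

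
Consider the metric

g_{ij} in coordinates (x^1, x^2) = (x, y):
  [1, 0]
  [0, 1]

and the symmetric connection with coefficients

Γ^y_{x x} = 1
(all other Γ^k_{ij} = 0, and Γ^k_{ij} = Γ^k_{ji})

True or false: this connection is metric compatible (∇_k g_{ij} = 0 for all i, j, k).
Using ∇_k g_{ij} = ∂_k g_{ij} - Γ^m_{ki} g_{mj} - Γ^m_{kj} g_{im}:
∇_x g_{xy} = (0) - (1) - (0) = -1 ≠ 0
So the connection is not metric compatible (it is not the Levi-Civita connection).
False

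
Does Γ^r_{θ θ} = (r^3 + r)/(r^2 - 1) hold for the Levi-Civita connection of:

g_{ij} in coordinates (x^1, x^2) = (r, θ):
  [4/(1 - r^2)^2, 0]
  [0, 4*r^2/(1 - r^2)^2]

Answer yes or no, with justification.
Γ^r_{θ θ} = (1/2) g^{rr} (∂_θ g_{rθ} + ∂_θ g_{rθ} - ∂_r g_{θθ}) = (1/2)((1 - r^2)^2/4)((0) + (0) - (-8*(r^3 + r)/(r^2 - 1)^3)) = (r^3 + r)/(r^2 - 1)
This equals the proposed value (r^3 + r)/(r^2 - 1).
Yes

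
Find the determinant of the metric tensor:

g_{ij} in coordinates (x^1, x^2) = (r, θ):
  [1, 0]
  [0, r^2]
For a 2×2 metric: det(g) = g_{11}·g_{22} - g_{12}·g_{21}
= (1)·(r^2) - (0)·(0)
= r^2 - 0
det(g) = r^2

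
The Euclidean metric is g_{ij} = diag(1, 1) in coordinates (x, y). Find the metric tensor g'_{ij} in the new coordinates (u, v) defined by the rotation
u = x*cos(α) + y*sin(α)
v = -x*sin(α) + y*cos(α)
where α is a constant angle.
Invert the transformation: x = u*cos(α) - v*sin(α), y = u*sin(α) + v*cos(α)
g'_{ij} = (∂x^k/∂x'^i)(∂x^l/∂x'^j) g_{kl}; with g_{kl} = δ_{kl} this is Σ_k (∂x^k/∂x'^i)(∂x^k/∂x'^j).
Jacobian: ∂x/∂u = cos(α), ∂x/∂v = -sin(α), ∂y/∂u = sin(α), ∂y/∂v = cos(α)
g'_{uu} = (cos(α))(cos(α)) + (sin(α))(sin(α)) = 1
g'_{uv} = (cos(α))(-sin(α)) + (sin(α))(cos(α)) = 0
g'_{vv} = (-sin(α))(-sin(α)) + (cos(α))(cos(α)) = 1
g'_{ij} = diag(1, 1)
The Euclidean metric is invariant under rotations.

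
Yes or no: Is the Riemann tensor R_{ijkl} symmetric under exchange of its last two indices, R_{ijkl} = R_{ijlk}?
It is antisymmetric in the last pair: R_{ijkl} = -R_{ijlk}.
No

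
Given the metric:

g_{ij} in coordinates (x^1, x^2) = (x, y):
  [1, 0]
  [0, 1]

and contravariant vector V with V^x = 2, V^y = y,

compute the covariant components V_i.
V_i = g_{ij} V^j:
V_x = (1)(2) + (0)(y) = 2
V_y = (0)(2) + (1)(y) = y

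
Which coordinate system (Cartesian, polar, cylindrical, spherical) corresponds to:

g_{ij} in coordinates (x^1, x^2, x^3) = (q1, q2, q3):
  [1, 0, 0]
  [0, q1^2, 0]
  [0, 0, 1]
The line element ds^2 = dq1^2 + q1^2 dq2^2 + dq3^2 is dr^2 + r^2 dθ^2 + dz^2 with q1 = r, q2 = θ, q3 = z.
cylindrical coordinates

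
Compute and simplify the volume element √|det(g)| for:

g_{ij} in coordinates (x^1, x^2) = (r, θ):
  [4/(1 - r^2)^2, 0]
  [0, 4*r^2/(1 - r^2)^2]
det(g) = 16*r^2/(1 - r^2)^4
√|det(g)| = 4*r/(r^2 - 1)^2
Volume element: dV = 4*r/(r^2 - 1)^2 dr dθ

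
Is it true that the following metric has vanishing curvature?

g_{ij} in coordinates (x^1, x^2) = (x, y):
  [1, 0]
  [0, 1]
All metric components are constant, so every Christoffel symbol vanishes and R^i_{jkl} = 0.
Yes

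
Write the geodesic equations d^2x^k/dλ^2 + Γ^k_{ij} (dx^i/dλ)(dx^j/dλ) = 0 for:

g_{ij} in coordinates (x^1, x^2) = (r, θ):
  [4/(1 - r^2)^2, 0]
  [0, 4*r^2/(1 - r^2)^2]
Geodesic equation: d^2x^k/dλ^2 + Γ^k_{ij} (dx^i/dλ)(dx^j/dλ) = 0.
Non-zero Christoffel symbols:
Γ^r_{r r} = 2*r/(1 - r^2)
Γ^r_{θ θ} = (r^3 + r)/(r^2 - 1)
Γ^θ_{r θ} = (-r^2 - 1)/(r^3 - r)
Substituting (the symmetric pair Γ^k_{ij}, Γ^k_{ji} combines into a factor 2):
d^2r/dλ^2 + (2*r/(1 - r^2)) (dr/dλ)^2 + ((r^3 + r)/(r^2 - 1)) (dθ/dλ)^2 = 0
d^2θ/dλ^2 + ((-2*r^2 - 2)/(r^3 - r)) (dr/dλ)(dθ/dλ) = 0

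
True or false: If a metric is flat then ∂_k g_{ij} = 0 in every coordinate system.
Flatness means R^i_{jkl} = 0; the components can still vary, e.g. the flat plane in polar coordinates has g_{θθ} = r^2.
False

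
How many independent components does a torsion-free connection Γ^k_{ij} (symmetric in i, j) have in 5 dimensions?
Γ^k_{ij} has n choices for the upper index and n(n+1)/2 independent symmetric lower index pairs.
Total = 5 × 5×6/2 = 5 × 15 = 75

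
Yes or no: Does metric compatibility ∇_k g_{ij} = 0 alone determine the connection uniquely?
One also needs vanishing torsion; metric compatibility plus torsion-freeness singles out the Levi-Civita connection.
No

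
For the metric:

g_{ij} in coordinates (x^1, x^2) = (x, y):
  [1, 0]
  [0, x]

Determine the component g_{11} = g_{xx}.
With x^1 = x, x^2 = y, g_{11} = g_{xx} is the row-1, column-1 entry of the matrix.
g_{11} = 1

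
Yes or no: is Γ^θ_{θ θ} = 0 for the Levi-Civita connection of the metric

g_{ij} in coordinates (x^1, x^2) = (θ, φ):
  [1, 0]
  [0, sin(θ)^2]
Γ^θ_{θ θ} = (1/2) g^{θθ} (∂_θ g_{θθ} + ∂_θ g_{θθ} - ∂_θ g_{θθ}) = (1/2)(1)((0) + (0) - (0)) = 0
This equals the proposed value 0.
Yes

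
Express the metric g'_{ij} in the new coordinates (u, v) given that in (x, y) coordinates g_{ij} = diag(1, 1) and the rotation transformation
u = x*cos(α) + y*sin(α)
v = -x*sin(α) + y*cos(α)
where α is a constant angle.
Invert the transformation: x = u*cos(α) - v*sin(α), y = u*sin(α) + v*cos(α)
g'_{ij} = (∂x^k/∂x'^i)(∂x^l/∂x'^j) g_{kl}; with g_{kl} = δ_{kl} this is Σ_k (∂x^k/∂x'^i)(∂x^k/∂x'^j).
Jacobian: ∂x/∂u = cos(α), ∂x/∂v = -sin(α), ∂y/∂u = sin(α), ∂y/∂v = cos(α)
g'_{uu} = (cos(α))(cos(α)) + (sin(α))(sin(α)) = 1
g'_{uv} = (cos(α))(-sin(α)) + (sin(α))(cos(α)) = 0
g'_{vv} = (-sin(α))(-sin(α)) + (cos(α))(cos(α)) = 1
g'_{ij} = diag(1, 1)
The Euclidean metric is invariant under rotations.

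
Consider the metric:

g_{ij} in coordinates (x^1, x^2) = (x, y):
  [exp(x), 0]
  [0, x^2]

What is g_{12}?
With x^1 = x, x^2 = y, g_{12} = g_{xy} is the row-1, column-2 entry of the matrix.
g_{12} = 0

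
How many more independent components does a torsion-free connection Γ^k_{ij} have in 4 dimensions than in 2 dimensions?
Independent components in n dimensions: n × n(n+1)/2 = n^2(n+1)/2.
4D: 4 × 10 = 40
2D: 2 × 3 = 6
Difference = 40 - 6 = 34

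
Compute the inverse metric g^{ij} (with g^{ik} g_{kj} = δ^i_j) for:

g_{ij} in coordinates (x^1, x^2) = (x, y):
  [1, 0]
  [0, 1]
The metric is diagonal, so g^{ij} is diagonal with entries 1/g_{ii}: diag(1, 1).
g^{ij}:
  [1, 0]
  [0, 1]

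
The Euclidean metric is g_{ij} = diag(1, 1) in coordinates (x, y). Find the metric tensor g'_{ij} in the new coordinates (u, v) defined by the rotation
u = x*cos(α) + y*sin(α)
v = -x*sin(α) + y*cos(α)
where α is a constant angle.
Invert the transformation: x = u*cos(α) - v*sin(α), y = u*sin(α) + v*cos(α)
g'_{ij} = (∂x^k/∂x'^i)(∂x^l/∂x'^j) g_{kl}; with g_{kl} = δ_{kl} this is Σ_k (∂x^k/∂x'^i)(∂x^k/∂x'^j).
Jacobian: ∂x/∂u = cos(α), ∂x/∂v = -sin(α), ∂y/∂u = sin(α), ∂y/∂v = cos(α)
g'_{uu} = (cos(α))(cos(α)) + (sin(α))(sin(α)) = 1
g'_{uv} = (cos(α))(-sin(α)) + (sin(α))(cos(α)) = 0
g'_{vv} = (-sin(α))(-sin(α)) + (cos(α))(cos(α)) = 1
g'_{ij} = diag(1, 1)
The Euclidean metric is invariant under rotations.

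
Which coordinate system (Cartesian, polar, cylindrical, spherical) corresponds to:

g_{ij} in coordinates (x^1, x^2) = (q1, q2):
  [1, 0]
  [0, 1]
All components are constant and the metric is the identity, i.e. orthonormal rectilinear coordinates.
Cartesian (2D) coordinates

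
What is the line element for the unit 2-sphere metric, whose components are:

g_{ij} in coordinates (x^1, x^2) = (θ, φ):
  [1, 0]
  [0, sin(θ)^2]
ds^2 = g_{ij} dx^i dx^j; only the non-zero components contribute.
ds^2 = dθ^2 + sin(θ)^2 dφ^2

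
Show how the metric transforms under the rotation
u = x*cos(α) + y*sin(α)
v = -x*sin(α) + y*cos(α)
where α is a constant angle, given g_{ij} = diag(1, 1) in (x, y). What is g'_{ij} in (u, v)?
Invert the transformation: x = u*cos(α) - v*sin(α), y = u*sin(α) + v*cos(α)
g'_{ij} = (∂x^k/∂x'^i)(∂x^l/∂x'^j) g_{kl}; with g_{kl} = δ_{kl} this is Σ_k (∂x^k/∂x'^i)(∂x^k/∂x'^j).
Jacobian: ∂x/∂u = cos(α), ∂x/∂v = -sin(α), ∂y/∂u = sin(α), ∂y/∂v = cos(α)
g'_{uu} = (cos(α))(cos(α)) + (sin(α))(sin(α)) = 1
g'_{uv} = (cos(α))(-sin(α)) + (sin(α))(cos(α)) = 0
g'_{vv} = (-sin(α))(-sin(α)) + (cos(α))(cos(α)) = 1
g'_{ij} = diag(1, 1)
The Euclidean metric is invariant under rotations.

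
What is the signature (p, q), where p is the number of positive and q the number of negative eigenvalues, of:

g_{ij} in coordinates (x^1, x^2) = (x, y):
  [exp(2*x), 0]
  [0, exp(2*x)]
The metric is diagonal, so its eigenvalues are the diagonal entries: exp(2*x), exp(2*x) (at a generic point, where coordinate-dependent entries are positive).
2 positive, 0 negative.
(2, 0) - Riemannian (positive definite)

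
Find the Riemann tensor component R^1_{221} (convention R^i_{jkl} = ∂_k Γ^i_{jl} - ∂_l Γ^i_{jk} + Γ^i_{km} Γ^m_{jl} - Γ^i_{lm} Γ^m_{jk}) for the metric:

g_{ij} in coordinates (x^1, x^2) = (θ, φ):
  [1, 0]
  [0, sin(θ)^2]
Non-zero Christoffel symbols (Γ^k_{ij} = Γ^k_{ji}):
Γ^θ_{φ φ} = -sin(2*θ)/2
Γ^φ_{θ φ} = 1/tan(θ)
R^θ_{φ φ θ} = ∂_φ Γ^θ_{φ θ} - ∂_θ Γ^θ_{φ φ} + Γ^θ_{φ m} Γ^m_{φ θ} - Γ^θ_{θ m} Γ^m_{φ φ}
  = (0) - (-cos(2*θ)) + (-cos(θ)^2) - (0) = -sin(θ)^2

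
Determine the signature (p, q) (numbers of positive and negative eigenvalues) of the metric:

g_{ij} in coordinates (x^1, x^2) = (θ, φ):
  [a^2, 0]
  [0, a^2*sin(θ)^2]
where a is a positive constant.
The metric is diagonal, so its eigenvalues are the diagonal entries: a^2, a^2*sin(θ)^2 (at a generic point, where coordinate-dependent entries are positive).
2 positive, 0 negative.
(2, 0) - Riemannian (positive definite)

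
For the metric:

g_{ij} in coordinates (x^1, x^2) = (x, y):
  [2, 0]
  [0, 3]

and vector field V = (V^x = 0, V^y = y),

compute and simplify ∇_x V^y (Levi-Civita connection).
All Christoffel symbols are zero.
∇_x V^y = ∂_x V^y + Γ^y_{x j} V^j
  = (0) + (0)(0) + (0)(y)
  = 0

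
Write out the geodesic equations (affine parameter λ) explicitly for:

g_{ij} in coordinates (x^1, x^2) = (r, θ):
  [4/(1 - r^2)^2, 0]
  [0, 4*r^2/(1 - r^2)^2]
Geodesic equation: d^2x^k/dλ^2 + Γ^k_{ij} (dx^i/dλ)(dx^j/dλ) = 0.
Non-zero Christoffel symbols:
Γ^r_{r r} = 2*r/(1 - r^2)
Γ^r_{θ θ} = (r^3 + r)/(r^2 - 1)
Γ^θ_{r θ} = (-r^2 - 1)/(r^3 - r)
Substituting (the symmetric pair Γ^k_{ij}, Γ^k_{ji} combines into a factor 2):
d^2r/dλ^2 + (2*r/(1 - r^2)) (dr/dλ)^2 + ((r^3 + r)/(r^2 - 1)) (dθ/dλ)^2 = 0
d^2θ/dλ^2 + ((-2*r^2 - 2)/(r^3 - r)) (dr/dλ)(dθ/dλ) = 0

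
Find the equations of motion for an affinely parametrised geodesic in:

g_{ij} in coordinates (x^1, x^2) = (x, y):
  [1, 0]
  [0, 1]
Geodesic equation: d^2x^k/dλ^2 + Γ^k_{ij} (dx^i/dλ)(dx^j/dλ) = 0.
All Christoffel symbols vanish, so the geodesics are straight lines:
d^2x/dλ^2 = 0
d^2y/dλ^2 = 0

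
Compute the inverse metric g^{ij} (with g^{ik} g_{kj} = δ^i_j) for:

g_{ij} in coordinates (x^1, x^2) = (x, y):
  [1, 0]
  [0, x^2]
The metric is diagonal, so g^{ij} is diagonal with entries 1/g_{ii}: diag(1, 1/(x^2)).
g^{ij}:
  [1, 0]
  [0, 1/x^2]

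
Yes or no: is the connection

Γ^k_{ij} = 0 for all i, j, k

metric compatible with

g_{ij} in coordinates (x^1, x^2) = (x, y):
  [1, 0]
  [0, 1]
Using ∇_k g_{ij} = ∂_k g_{ij} - Γ^m_{ki} g_{mj} - Γ^m_{kj} g_{im}:
e.g. ∇_y g_{xx} = (0) - (0) - (0) = 0
Every component ∇_k g_{ij} vanishes: the connection is metric compatible.
Yes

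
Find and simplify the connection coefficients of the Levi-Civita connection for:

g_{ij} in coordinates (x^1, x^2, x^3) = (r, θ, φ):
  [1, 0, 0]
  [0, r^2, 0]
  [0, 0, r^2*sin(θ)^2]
Using Γ^k_{ij} = (1/2) g^{km} (∂_i g_{mj} + ∂_j g_{mi} - ∂_m g_{ij}); the metric is diagonal, so only the m = k term contributes.
Non-zero symbols (using the symmetry Γ^k_{ij} = Γ^k_{ji}):
Γ^r_{θ θ} = (1/2) g^{rr} (∂_θ g_{rθ} + ∂_θ g_{rθ} - ∂_r g_{θθ}) = (1/2)(1)((0) + (0) - (2*r)) = -r
Γ^r_{φ φ} = (1/2) g^{rr} (∂_φ g_{rφ} + ∂_φ g_{rφ} - ∂_r g_{φφ}) = (1/2)(1)((0) + (0) - (2*r*sin(θ)^2)) = -r*sin(θ)^2
Γ^θ_{r θ} = (1/2) g^{θθ} (∂_r g_{θθ} + ∂_θ g_{θr} - ∂_θ g_{rθ}) = (1/2)(1/r^2)((2*r) + (0) - (0)) = 1/r
Γ^θ_{φ φ} = (1/2) g^{θθ} (∂_φ g_{θφ} + ∂_φ g_{θφ} - ∂_θ g_{φφ}) = (1/2)(1/r^2)((0) + (0) - (r^2*sin(2*θ))) = -sin(2*θ)/2
Γ^φ_{r φ} = (1/2) g^{φφ} (∂_r g_{φφ} + ∂_φ g_{φr} - ∂_φ g_{rφ}) = (1/2)(1/(r^2*sin(θ)^2))((2*r*sin(θ)^2) + (0) - (0)) = 1/r
Γ^φ_{θ φ} = (1/2) g^{φφ} (∂_θ g_{φφ} + ∂_φ g_{φθ} - ∂_φ g_{θφ}) = (1/2)(1/(r^2*sin(θ)^2))((r^2*sin(2*θ)) + (0) - (0)) = 1/tan(θ)
All other Christoffel symbols are zero.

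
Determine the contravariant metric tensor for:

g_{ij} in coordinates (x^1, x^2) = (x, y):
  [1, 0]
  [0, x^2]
The metric is diagonal, so g^{ij} is diagonal with entries 1/g_{ii}: diag(1, 1/(x^2)).
g^{ij}:
  [1, 0]
  [0, 1/x^2]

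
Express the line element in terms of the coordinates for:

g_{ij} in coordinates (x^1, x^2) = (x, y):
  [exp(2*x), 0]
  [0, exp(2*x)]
ds^2 = g_{ij} dx^i dx^j; only the non-zero components contribute.
ds^2 = exp(2*x) dx^2 + exp(2*x) dy^2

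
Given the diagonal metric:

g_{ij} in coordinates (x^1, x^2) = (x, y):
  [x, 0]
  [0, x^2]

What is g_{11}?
With x^1 = x, x^2 = y, g_{11} = g_{xx} is the row-1, column-1 entry of the matrix.
g_{11} = x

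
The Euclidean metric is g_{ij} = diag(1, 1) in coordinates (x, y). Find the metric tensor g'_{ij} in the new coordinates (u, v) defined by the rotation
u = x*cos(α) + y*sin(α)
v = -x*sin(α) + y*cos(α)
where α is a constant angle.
Invert the transformation: x = u*cos(α) - v*sin(α), y = u*sin(α) + v*cos(α)
g'_{ij} = (∂x^k/∂x'^i)(∂x^l/∂x'^j) g_{kl}; with g_{kl} = δ_{kl} this is Σ_k (∂x^k/∂x'^i)(∂x^k/∂x'^j).
Jacobian: ∂x/∂u = cos(α), ∂x/∂v = -sin(α), ∂y/∂u = sin(α), ∂y/∂v = cos(α)
g'_{uu} = (cos(α))(cos(α)) + (sin(α))(sin(α)) = 1
g'_{uv} = (cos(α))(-sin(α)) + (sin(α))(cos(α)) = 0
g'_{vv} = (-sin(α))(-sin(α)) + (cos(α))(cos(α)) = 1
g'_{ij} = diag(1, 1)
The Euclidean metric is invariant under rotations.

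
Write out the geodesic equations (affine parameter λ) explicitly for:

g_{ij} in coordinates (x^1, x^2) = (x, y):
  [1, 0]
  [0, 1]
Geodesic equation: d^2x^k/dλ^2 + Γ^k_{ij} (dx^i/dλ)(dx^j/dλ) = 0.
All Christoffel symbols vanish, so the geodesics are straight lines:
d^2x/dλ^2 = 0
d^2y/dλ^2 = 0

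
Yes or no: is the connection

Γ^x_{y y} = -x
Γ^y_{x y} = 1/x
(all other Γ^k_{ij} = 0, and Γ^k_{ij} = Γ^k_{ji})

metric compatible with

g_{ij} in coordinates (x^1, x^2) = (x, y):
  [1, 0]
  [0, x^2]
Using ∇_k g_{ij} = ∂_k g_{ij} - Γ^m_{ki} g_{mj} - Γ^m_{kj} g_{im}:
e.g. ∇_x g_{yy} = (2*x) - (x) - (x) = 0
Every component ∇_k g_{ij} vanishes: the connection is metric compatible.
Yes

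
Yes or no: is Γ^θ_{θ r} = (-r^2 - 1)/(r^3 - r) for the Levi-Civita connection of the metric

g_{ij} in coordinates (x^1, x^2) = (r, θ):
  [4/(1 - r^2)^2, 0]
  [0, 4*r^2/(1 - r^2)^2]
Γ^θ_{θ r} = (1/2) g^{θθ} (∂_θ g_{θr} + ∂_r g_{θθ} - ∂_θ g_{θr}) = (1/2)((1 - r^2)^2/(4*r^2))((0) + (-8*(r^3 + r)/(r^2 - 1)^3) - (0)) = (-r^2 - 1)/(r^3 - r)
This equals the proposed value (-r^2 - 1)/(r^3 - r).
Yes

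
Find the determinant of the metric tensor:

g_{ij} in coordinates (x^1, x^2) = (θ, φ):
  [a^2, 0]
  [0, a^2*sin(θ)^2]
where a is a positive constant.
For a 2×2 metric: det(g) = g_{11}·g_{22} - g_{12}·g_{21}
= (a^2)·(a^2*sin(θ)^2) - (0)·(0)
= a^4*sin(θ)^2 - 0
det(g) = a^4*sin(θ)^2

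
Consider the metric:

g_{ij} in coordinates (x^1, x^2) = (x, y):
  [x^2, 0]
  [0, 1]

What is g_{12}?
With x^1 = x, x^2 = y, g_{12} = g_{xy} is the row-1, column-2 entry of the matrix.
g_{12} = 0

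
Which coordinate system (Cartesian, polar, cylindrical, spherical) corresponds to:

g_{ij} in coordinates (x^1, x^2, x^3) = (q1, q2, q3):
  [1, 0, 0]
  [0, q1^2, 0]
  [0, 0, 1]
The line element ds^2 = dq1^2 + q1^2 dq2^2 + dq3^2 is dr^2 + r^2 dθ^2 + dz^2 with q1 = r, q2 = θ, q3 = z.
cylindrical coordinates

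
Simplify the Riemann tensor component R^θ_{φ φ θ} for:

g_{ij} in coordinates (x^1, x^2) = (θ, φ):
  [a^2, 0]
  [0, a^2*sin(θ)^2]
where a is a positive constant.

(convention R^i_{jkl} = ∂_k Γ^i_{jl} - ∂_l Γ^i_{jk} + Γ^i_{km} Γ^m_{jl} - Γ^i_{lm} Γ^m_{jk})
Non-zero Christoffel symbols (Γ^k_{ij} = Γ^k_{ji}):
Γ^θ_{φ φ} = -sin(2*θ)/2
Γ^φ_{θ φ} = 1/tan(θ)
R^θ_{φ φ θ} = ∂_φ Γ^θ_{φ θ} - ∂_θ Γ^θ_{φ φ} + Γ^θ_{φ m} Γ^m_{φ θ} - Γ^θ_{θ m} Γ^m_{φ φ}
  = (0) - (-cos(2*θ)) + (-cos(θ)^2) - (0) = -sin(θ)^2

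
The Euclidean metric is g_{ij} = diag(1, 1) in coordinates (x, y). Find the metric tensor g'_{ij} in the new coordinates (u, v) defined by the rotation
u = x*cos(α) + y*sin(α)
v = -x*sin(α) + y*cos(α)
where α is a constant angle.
Invert the transformation: x = u*cos(α) - v*sin(α), y = u*sin(α) + v*cos(α)
g'_{ij} = (∂x^k/∂x'^i)(∂x^l/∂x'^j) g_{kl}; with g_{kl} = δ_{kl} this is Σ_k (∂x^k/∂x'^i)(∂x^k/∂x'^j).
Jacobian: ∂x/∂u = cos(α), ∂x/∂v = -sin(α), ∂y/∂u = sin(α), ∂y/∂v = cos(α)
g'_{uu} = (cos(α))(cos(α)) + (sin(α))(sin(α)) = 1
g'_{uv} = (cos(α))(-sin(α)) + (sin(α))(cos(α)) = 0
g'_{vv} = (-sin(α))(-sin(α)) + (cos(α))(cos(α)) = 1
g'_{ij} = diag(1, 1)
The Euclidean metric is invariant under rotations.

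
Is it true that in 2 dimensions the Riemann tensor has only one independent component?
The number of independent components is n^2(n^2-1)/12 = 4·3/12 = 1 for n = 2 (e.g. R_{1212}).
Yes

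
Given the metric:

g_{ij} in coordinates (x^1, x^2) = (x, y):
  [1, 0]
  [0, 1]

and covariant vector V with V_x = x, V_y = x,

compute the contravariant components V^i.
Inverse metric (diagonal): g^{xx} = 1, g^{yy} = 1
V^i = g^{ij} V_j:
V^x = (1)(x) + (0)(x) = x
V^y = (0)(x) + (1)(x) = x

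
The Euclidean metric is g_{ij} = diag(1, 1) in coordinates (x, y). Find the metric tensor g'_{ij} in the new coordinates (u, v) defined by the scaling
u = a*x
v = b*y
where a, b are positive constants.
Invert the transformation: x = u/a, y = v/b
g'_{ij} = (∂x^k/∂x'^i)(∂x^l/∂x'^j) g_{kl}; with g_{kl} = δ_{kl} this is Σ_k (∂x^k/∂x'^i)(∂x^k/∂x'^j).
Jacobian: ∂x/∂u = 1/a, ∂x/∂v = 0, ∂y/∂u = 0, ∂y/∂v = 1/b
g'_{uu} = (1/a)(1/a) + (0)(0) = 1/a^2
g'_{uv} = (1/a)(0) + (0)(1/b) = 0
g'_{vv} = (0)(0) + (1/b)(1/b) = 1/b^2
g'_{ij} = diag(1/a^2, 1/b^2)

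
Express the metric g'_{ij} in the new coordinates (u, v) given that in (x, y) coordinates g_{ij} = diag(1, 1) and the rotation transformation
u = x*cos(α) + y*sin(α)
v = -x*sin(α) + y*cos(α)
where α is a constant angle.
Invert the transformation: x = u*cos(α) - v*sin(α), y = u*sin(α) + v*cos(α)
g'_{ij} = (∂x^k/∂x'^i)(∂x^l/∂x'^j) g_{kl}; with g_{kl} = δ_{kl} this is Σ_k (∂x^k/∂x'^i)(∂x^k/∂x'^j).
Jacobian: ∂x/∂u = cos(α), ∂x/∂v = -sin(α), ∂y/∂u = sin(α), ∂y/∂v = cos(α)
g'_{uu} = (cos(α))(cos(α)) + (sin(α))(sin(α)) = 1
g'_{uv} = (cos(α))(-sin(α)) + (sin(α))(cos(α)) = 0
g'_{vv} = (-sin(α))(-sin(α)) + (cos(α))(cos(α)) = 1
g'_{ij} = diag(1, 1)
The Euclidean metric is invariant under rotations.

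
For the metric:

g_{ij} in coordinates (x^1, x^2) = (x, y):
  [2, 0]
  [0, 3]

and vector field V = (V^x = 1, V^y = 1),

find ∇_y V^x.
All Christoffel symbols are zero.
∇_y V^x = ∂_y V^x + Γ^x_{y j} V^j
  = (0) + (0)(1) + (0)(1)
  = 0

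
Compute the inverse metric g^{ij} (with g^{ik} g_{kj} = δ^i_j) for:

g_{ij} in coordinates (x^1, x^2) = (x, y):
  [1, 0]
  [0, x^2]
The metric is diagonal, so g^{ij} is diagonal with entries 1/g_{ii}: diag(1, 1/(x^2)).
g^{ij}:
  [1, 0]
  [0, 1/x^2]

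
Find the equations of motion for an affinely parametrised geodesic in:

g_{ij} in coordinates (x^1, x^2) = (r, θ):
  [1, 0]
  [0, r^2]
Geodesic equation: d^2x^k/dλ^2 + Γ^k_{ij} (dx^i/dλ)(dx^j/dλ) = 0.
Non-zero Christoffel symbols:
Γ^r_{θ θ} = -r
Γ^θ_{r θ} = 1/r
Substituting (the symmetric pair Γ^k_{ij}, Γ^k_{ji} combines into a factor 2):
d^2r/dλ^2 - r (dθ/dλ)^2 = 0
d^2θ/dλ^2 + (2/r) (dr/dλ)(dθ/dλ) = 0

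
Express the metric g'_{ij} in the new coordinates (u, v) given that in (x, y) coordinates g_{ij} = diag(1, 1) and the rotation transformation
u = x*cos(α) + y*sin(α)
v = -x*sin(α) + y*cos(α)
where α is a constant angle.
Invert the transformation: x = u*cos(α) - v*sin(α), y = u*sin(α) + v*cos(α)
g'_{ij} = (∂x^k/∂x'^i)(∂x^l/∂x'^j) g_{kl}; with g_{kl} = δ_{kl} this is Σ_k (∂x^k/∂x'^i)(∂x^k/∂x'^j).
Jacobian: ∂x/∂u = cos(α), ∂x/∂v = -sin(α), ∂y/∂u = sin(α), ∂y/∂v = cos(α)
g'_{uu} = (cos(α))(cos(α)) + (sin(α))(sin(α)) = 1
g'_{uv} = (cos(α))(-sin(α)) + (sin(α))(cos(α)) = 0
g'_{vv} = (-sin(α))(-sin(α)) + (cos(α))(cos(α)) = 1
g'_{ij} = diag(1, 1)
The Euclidean metric is invariant under rotations.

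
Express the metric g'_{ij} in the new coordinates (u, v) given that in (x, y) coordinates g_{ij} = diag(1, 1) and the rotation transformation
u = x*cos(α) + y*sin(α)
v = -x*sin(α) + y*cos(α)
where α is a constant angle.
Invert the transformation: x = u*cos(α) - v*sin(α), y = u*sin(α) + v*cos(α)
g'_{ij} = (∂x^k/∂x'^i)(∂x^l/∂x'^j) g_{kl}; with g_{kl} = δ_{kl} this is Σ_k (∂x^k/∂x'^i)(∂x^k/∂x'^j).
Jacobian: ∂x/∂u = cos(α), ∂x/∂v = -sin(α), ∂y/∂u = sin(α), ∂y/∂v = cos(α)
g'_{uu} = (cos(α))(cos(α)) + (sin(α))(sin(α)) = 1
g'_{uv} = (cos(α))(-sin(α)) + (sin(α))(cos(α)) = 0
g'_{vv} = (-sin(α))(-sin(α)) + (cos(α))(cos(α)) = 1
g'_{ij} = diag(1, 1)
The Euclidean metric is invariant under rotations.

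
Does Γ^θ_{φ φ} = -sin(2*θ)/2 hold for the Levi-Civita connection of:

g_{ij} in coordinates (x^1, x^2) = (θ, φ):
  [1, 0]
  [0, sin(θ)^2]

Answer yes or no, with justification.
Γ^θ_{φ φ} = (1/2) g^{θθ} (∂_φ g_{θφ} + ∂_φ g_{θφ} - ∂_θ g_{φφ}) = (1/2)(1)((0) + (0) - (sin(2*θ))) = -sin(2*θ)/2
This equals the proposed value -sin(2*θ)/2.
Yes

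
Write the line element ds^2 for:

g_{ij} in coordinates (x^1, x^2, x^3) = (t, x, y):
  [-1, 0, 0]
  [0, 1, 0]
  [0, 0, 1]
ds^2 = g_{ij} dx^i dx^j; only the non-zero components contribute.
ds^2 = -dt^2 + dx^2 + dy^2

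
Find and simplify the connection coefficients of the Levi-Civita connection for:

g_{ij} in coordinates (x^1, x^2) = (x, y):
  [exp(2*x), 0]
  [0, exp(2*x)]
Using Γ^k_{ij} = (1/2) g^{km} (∂_i g_{mj} + ∂_j g_{mi} - ∂_m g_{ij}); the metric is diagonal, so only the m = k term contributes.
Non-zero symbols (using the symmetry Γ^k_{ij} = Γ^k_{ji}):
Γ^x_{x x} = (1/2) g^{xx} (∂_x g_{xx} + ∂_x g_{xx} - ∂_x g_{xx}) = (1/2)(exp(-2*x))((2*exp(2*x)) + (2*exp(2*x)) - (2*exp(2*x))) = 1
Γ^x_{y y} = (1/2) g^{xx} (∂_y g_{xy} + ∂_y g_{xy} - ∂_x g_{yy}) = (1/2)(exp(-2*x))((0) + (0) - (2*exp(2*x))) = -1
Γ^y_{x y} = (1/2) g^{yy} (∂_x g_{yy} + ∂_y g_{yx} - ∂_y g_{xy}) = (1/2)(exp(-2*x))((2*exp(2*x)) + (0) - (0)) = 1
All other Christoffel symbols are zero.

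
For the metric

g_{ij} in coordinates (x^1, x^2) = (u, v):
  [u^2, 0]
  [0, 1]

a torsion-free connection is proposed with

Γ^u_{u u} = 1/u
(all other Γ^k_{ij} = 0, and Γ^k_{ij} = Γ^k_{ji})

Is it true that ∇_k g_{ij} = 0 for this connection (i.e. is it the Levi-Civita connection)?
Using ∇_k g_{ij} = ∂_k g_{ij} - Γ^m_{ki} g_{mj} - Γ^m_{kj} g_{im}:
e.g. ∇_u g_{uu} = (2*u) - (u) - (u) = 0
Every component ∇_k g_{ij} vanishes: the connection is metric compatible.
Yes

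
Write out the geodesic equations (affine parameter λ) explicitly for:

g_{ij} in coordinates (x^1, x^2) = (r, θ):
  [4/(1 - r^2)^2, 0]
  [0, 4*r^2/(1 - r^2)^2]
Geodesic equation: d^2x^k/dλ^2 + Γ^k_{ij} (dx^i/dλ)(dx^j/dλ) = 0.
Non-zero Christoffel symbols:
Γ^r_{r r} = 2*r/(1 - r^2)
Γ^r_{θ θ} = (r^3 + r)/(r^2 - 1)
Γ^θ_{r θ} = (-r^2 - 1)/(r^3 - r)
Substituting (the symmetric pair Γ^k_{ij}, Γ^k_{ji} combines into a factor 2):
d^2r/dλ^2 + (2*r/(1 - r^2)) (dr/dλ)^2 + ((r^3 + r)/(r^2 - 1)) (dθ/dλ)^2 = 0
d^2θ/dλ^2 + ((-2*r^2 - 2)/(r^3 - r)) (dr/dλ)(dθ/dλ) = 0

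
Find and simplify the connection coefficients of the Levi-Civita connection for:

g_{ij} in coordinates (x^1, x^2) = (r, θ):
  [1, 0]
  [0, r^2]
Using Γ^k_{ij} = (1/2) g^{km} (∂_i g_{mj} + ∂_j g_{mi} - ∂_m g_{ij}); the metric is diagonal, so only the m = k term contributes.
Non-zero symbols (using the symmetry Γ^k_{ij} = Γ^k_{ji}):
Γ^r_{θ θ} = (1/2) g^{rr} (∂_θ g_{rθ} + ∂_θ g_{rθ} - ∂_r g_{θθ}) = (1/2)(1)((0) + (0) - (2*r)) = -r
Γ^θ_{r θ} = (1/2) g^{θθ} (∂_r g_{θθ} + ∂_θ g_{θr} - ∂_θ g_{rθ}) = (1/2)(1/r^2)((2*r) + (0) - (0)) = 1/r
All other Christoffel symbols are zero.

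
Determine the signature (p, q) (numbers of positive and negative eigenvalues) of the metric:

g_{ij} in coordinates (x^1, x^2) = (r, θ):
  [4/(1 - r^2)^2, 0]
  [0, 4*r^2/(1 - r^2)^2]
The metric is diagonal, so its eigenvalues are the diagonal entries: 4/(1 - r^2)^2, 4*r^2/(1 - r^2)^2 (at a generic point, where coordinate-dependent entries are positive).
2 positive, 0 negative.
(2, 0) - Riemannian (positive definite)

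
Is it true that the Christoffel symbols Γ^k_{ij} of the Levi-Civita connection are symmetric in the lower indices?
The Levi-Civita connection is torsion-free, which is exactly Γ^k_{ij} = Γ^k_{ji}.
Yes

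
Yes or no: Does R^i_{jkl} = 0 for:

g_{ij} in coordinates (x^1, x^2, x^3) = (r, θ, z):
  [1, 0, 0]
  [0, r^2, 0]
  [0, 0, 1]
Non-zero Christoffel symbols:
Γ^r_{θ θ} = -r
Γ^θ_{r θ} = 1/r
Ricci tensor: R_{rr} = 0, R_{rθ} = 0, R_{rz} = 0, R_{θθ} = 0, R_{θz} = 0, R_{zz} = 0
All R_{ij} vanish; in 3 dimensions the Riemann tensor is fully determined by the Ricci tensor, so R^i_{jkl} = 0: the metric is flat (curvilinear coordinates on flat space).
Yes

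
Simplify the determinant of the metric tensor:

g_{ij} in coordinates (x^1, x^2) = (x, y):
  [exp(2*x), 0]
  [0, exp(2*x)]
For a 2×2 metric: det(g) = g_{11}·g_{22} - g_{12}·g_{21}
= (exp(2*x))·(exp(2*x)) - (0)·(0)
= exp(4*x) - 0
det(g) = exp(4*x)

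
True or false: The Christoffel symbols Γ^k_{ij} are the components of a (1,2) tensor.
Under a change of coordinates Γ picks up an inhomogeneous term ∂²x/∂x'∂x'; e.g. Γ = 0 in Cartesian coordinates but Γ^r_{θθ} = -r in polar coordinates on the same flat plane.
False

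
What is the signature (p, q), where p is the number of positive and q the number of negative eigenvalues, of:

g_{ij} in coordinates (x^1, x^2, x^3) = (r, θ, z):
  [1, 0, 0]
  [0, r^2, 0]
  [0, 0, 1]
The metric is diagonal, so its eigenvalues are the diagonal entries: 1, r^2, 1 (at a generic point, where coordinate-dependent entries are positive).
3 positive, 0 negative.
(3, 0) - Riemannian (positive definite)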